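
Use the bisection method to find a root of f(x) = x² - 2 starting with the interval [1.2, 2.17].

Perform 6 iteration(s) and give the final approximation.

f(x) = x² - 2
Initial interval: [1.2, 2.17]

Iteration 1:
  c_1 = (1.200000 + 2.170000)/2 = 1.685000
  f(c_1) = f(1.685000) = 0.839225
  f(a) × f(c) < 0, new interval: [1.200000, 1.685000]
Iteration 2:
  c_2 = (1.200000 + 1.685000)/2 = 1.442500
  f(c_2) = f(1.442500) = 0.080806
  f(a) × f(c) < 0, new interval: [1.200000, 1.442500]
Iteration 3:
  c_3 = (1.200000 + 1.442500)/2 = 1.321250
  f(c_3) = f(1.321250) = -0.254298
  f(a) × f(c) ≥ 0, new interval: [1.321250, 1.442500]
Iteration 4:
  c_4 = (1.321250 + 1.442500)/2 = 1.381875
  f(c_4) = f(1.381875) = -0.090421
  f(a) × f(c) ≥ 0, new interval: [1.381875, 1.442500]
Iteration 5:
  c_5 = (1.381875 + 1.442500)/2 = 1.412187
  f(c_5) = f(1.412187) = -0.005726
  f(a) × f(c) ≥ 0, new interval: [1.412187, 1.442500]
Iteration 6:
  c_6 = (1.412187 + 1.442500)/2 = 1.427344
  f(c_6) = f(1.427344) = 0.037310
  f(a) × f(c) < 0, new interval: [1.412187, 1.427344]

After 6 iteration(s), the approximation is c_6 = 1.427344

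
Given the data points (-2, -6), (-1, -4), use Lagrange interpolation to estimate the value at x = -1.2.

Lagrange interpolation formula:
P(x) = Σ yᵢ × Lᵢ(x)
where Lᵢ(x) = Π_{j≠i} (x - xⱼ)/(xᵢ - xⱼ)

L_0(-1.2) = (-1.2 - (-1))/(-2 - (-1)) = 0.200000
L_1(-1.2) = (-1.2 - (-2))/(-1 - (-2)) = 0.800000

P(-1.2) = (-6)×L_0(-1.2) + (-4)×L_1(-1.2)
P(-1.2) = -4.400000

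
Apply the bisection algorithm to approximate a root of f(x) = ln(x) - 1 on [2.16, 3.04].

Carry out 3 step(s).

f(x) = ln(x) - 1
Initial interval: [2.16, 3.04]

Iteration 1:
  c_1 = (2.160000 + 3.040000)/2 = 2.600000
  f(c_1) = f(2.600000) = -0.044489
  f(a) × f(c) ≥ 0, new interval: [2.600000, 3.040000]
Iteration 2:
  c_2 = (2.600000 + 3.040000)/2 = 2.820000
  f(c_2) = f(2.820000) = 0.036737
  f(a) × f(c) < 0, new interval: [2.600000, 2.820000]
Iteration 3:
  c_3 = (2.600000 + 2.820000)/2 = 2.710000
  f(c_3) = f(2.710000) = -0.003051
  f(a) × f(c) ≥ 0, new interval: [2.710000, 2.820000]

After 3 iteration(s), the approximation is c_3 = 2.710000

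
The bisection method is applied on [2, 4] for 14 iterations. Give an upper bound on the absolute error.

Bisection error bound: |error| ≤ (b-a)/2^n
|error| ≤ (4 - 2)/2^14 = 2/2^14
|error| ≤ 0.0001220703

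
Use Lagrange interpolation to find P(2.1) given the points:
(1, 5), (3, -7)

Lagrange interpolation formula:
P(x) = Σ yᵢ × Lᵢ(x)
where Lᵢ(x) = Π_{j≠i} (x - xⱼ)/(xᵢ - xⱼ)

L_0(2.1) = (2.1 - 3)/(1 - 3) = 0.450000
L_1(2.1) = (2.1 - 1)/(3 - 1) = 0.550000

P(2.1) = 5×L_0(2.1) + (-7)×L_1(2.1)
P(2.1) = -1.600000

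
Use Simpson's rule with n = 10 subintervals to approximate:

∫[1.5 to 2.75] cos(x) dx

f(x) = cos(x)
a = 1.5, b = 2.75, n = 10
h = (b - a)/n = 0.125000

Simpson's rule: (h/3)[f(x₀) + 4f(x₁) + 2f(x₂) + ... + f(xₙ)]

x_0 = 1.5000, f(x_0) = 0.070737, coefficient = 1
x_1 = 1.6250, f(x_1) = -0.054177, coefficient = 4
x_2 = 1.7500, f(x_2) = -0.178246, coefficient = 2
x_3 = 1.8750, f(x_3) = -0.299534, coefficient = 4
x_4 = 2.0000, f(x_4) = -0.416147, coefficient = 2
x_5 = 2.1250, f(x_5) = -0.526266, coefficient = 4
x_6 = 2.2500, f(x_6) = -0.628174, coefficient = 2
x_7 = 2.3750, f(x_7) = -0.720278, coefficient = 4
x_8 = 2.5000, f(x_8) = -0.801144, coefficient = 2
x_9 = 2.6250, f(x_9) = -0.869507, coefficient = 4
x_10 = 2.7500, f(x_10) = -0.924302, coefficient = 1

I ≈ (0.125000/3) × -14.780036 = -0.615835
Exact value: -0.615834
Error: 0.000001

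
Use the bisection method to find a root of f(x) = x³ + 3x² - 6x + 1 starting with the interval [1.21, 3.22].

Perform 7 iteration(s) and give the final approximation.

f(x) = x³ + 3x² - 6x + 1
Initial interval: [1.21, 3.22]

Iteration 1:
  c_1 = (1.210000 + 3.220000)/2 = 2.215000
  f(c_1) = f(2.215000) = 13.295963
  f(a) × f(c) < 0, new interval: [1.210000, 2.215000]
Iteration 2:
  c_2 = (1.210000 + 2.215000)/2 = 1.712500
  f(c_2) = f(1.712500) = 4.545143
  f(a) × f(c) < 0, new interval: [1.210000, 1.712500]
Iteration 3:
  c_3 = (1.210000 + 1.712500)/2 = 1.461250
  f(c_3) = f(1.461250) = 1.758391
  f(a) × f(c) < 0, new interval: [1.210000, 1.461250]
Iteration 4:
  c_4 = (1.210000 + 1.461250)/2 = 1.335625
  f(c_4) = f(1.335625) = 0.720546
  f(a) × f(c) < 0, new interval: [1.210000, 1.335625]
Iteration 5:
  c_5 = (1.210000 + 1.335625)/2 = 1.272812
  f(c_5) = f(1.272812) = 0.285302
  f(a) × f(c) < 0, new interval: [1.210000, 1.272812]
Iteration 6:
  c_6 = (1.210000 + 1.272812)/2 = 1.241406
  f(c_6) = f(1.241406) = 0.087949
  f(a) × f(c) < 0, new interval: [1.210000, 1.241406]
Iteration 7:
  c_7 = (1.210000 + 1.241406)/2 = 1.225703
  f(c_7) = f(1.225703) = -0.005741
  f(a) × f(c) ≥ 0, new interval: [1.225703, 1.241406]

After 7 iteration(s), the approximation is c_7 = 1.225703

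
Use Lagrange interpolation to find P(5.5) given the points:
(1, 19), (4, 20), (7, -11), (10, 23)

Lagrange interpolation formula:
P(x) = Σ yᵢ × Lᵢ(x)
where Lᵢ(x) = Π_{j≠i} (x - xⱼ)/(xᵢ - xⱼ)

L_0(5.5) = (5.5 - 4)/(1 - 4) × (5.5 - 7)/(1 - 7) × (5.5 - 10)/(1 - 10) = -0.062500
L_1(5.5) = (5.5 - 1)/(4 - 1) × (5.5 - 7)/(4 - 7) × (5.5 - 10)/(4 - 10) = 0.562500
L_2(5.5) = (5.5 - 1)/(7 - 1) × (5.5 - 4)/(7 - 4) × (5.5 - 10)/(7 - 10) = 0.562500
L_3(5.5) = (5.5 - 1)/(10 - 1) × (5.5 - 4)/(10 - 4) × (5.5 - 7)/(10 - 7) = -0.062500

P(5.5) = 19×L_0(5.5) + 20×L_1(5.5) + (-11)×L_2(5.5) + 23×L_3(5.5)
P(5.5) = 2.437500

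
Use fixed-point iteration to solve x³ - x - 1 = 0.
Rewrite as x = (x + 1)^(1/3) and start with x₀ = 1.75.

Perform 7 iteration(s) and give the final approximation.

Equation: x³ - x - 1 = 0
Fixed-point form: x = (x + 1)^(1/3)
x₀ = 1.75

x_1 = g(1.750000) = 1.401020
x_2 = g(1.401020) = 1.339055
x_3 = g(1.339055) = 1.327436
x_4 = g(1.327436) = 1.325234
x_5 = g(1.325234) = 1.324816
x_6 = g(1.324816) = 1.324737
x_7 = g(1.324737) = 1.324721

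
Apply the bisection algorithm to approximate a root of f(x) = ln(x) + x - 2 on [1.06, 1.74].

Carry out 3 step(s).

f(x) = ln(x) + x - 2
Initial interval: [1.06, 1.74]

Iteration 1:
  c_1 = (1.060000 + 1.740000)/2 = 1.400000
  f(c_1) = f(1.400000) = -0.263528
  f(a) × f(c) ≥ 0, new interval: [1.400000, 1.740000]
Iteration 2:
  c_2 = (1.400000 + 1.740000)/2 = 1.570000
  f(c_2) = f(1.570000) = 0.021076
  f(a) × f(c) < 0, new interval: [1.400000, 1.570000]
Iteration 3:
  c_3 = (1.400000 + 1.570000)/2 = 1.485000
  f(c_3) = f(1.485000) = -0.119585
  f(a) × f(c) ≥ 0, new interval: [1.485000, 1.570000]

After 3 iteration(s), the approximation is c_3 = 1.485000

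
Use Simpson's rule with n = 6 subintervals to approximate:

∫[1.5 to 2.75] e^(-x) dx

f(x) = e^(-x)
a = 1.5, b = 2.75, n = 6
h = (b - a)/n = 0.208333

Simpson's rule: (h/3)[f(x₀) + 4f(x₁) + 2f(x₂) + ... + f(xₙ)]

x_0 = 1.5000, f(x_0) = 0.223130, coefficient = 1
x_1 = 1.7083, f(x_1) = 0.181167, coefficient = 4
x_2 = 1.9167, f(x_2) = 0.147096, coefficient = 2
x_3 = 2.1250, f(x_3) = 0.119433, coefficient = 4
x_4 = 2.3333, f(x_4) = 0.096972, coefficient = 2
x_5 = 2.5417, f(x_5) = 0.078735, coefficient = 4
x_6 = 2.7500, f(x_6) = 0.063928, coefficient = 1

I ≈ (0.208333/3) × 2.292537 = 0.159204
Exact value: 0.159202
Error: 0.000002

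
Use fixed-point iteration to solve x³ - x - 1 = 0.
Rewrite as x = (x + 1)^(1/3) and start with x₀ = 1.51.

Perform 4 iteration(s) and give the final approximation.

Equation: x³ - x - 1 = 0
Fixed-point form: x = (x + 1)^(1/3)
x₀ = 1.51

x_1 = g(1.510000) = 1.359016
x_2 = g(1.359016) = 1.331201
x_3 = g(1.331201) = 1.325948
x_4 = g(1.325948) = 1.324952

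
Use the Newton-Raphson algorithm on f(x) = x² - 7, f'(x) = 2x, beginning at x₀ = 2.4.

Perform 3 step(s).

f(x) = x² - 7
f'(x) = 2x
x₀ = 2.4

Newton-Raphson formula: x_{n+1} = x_n - f(x_n)/f'(x_n)

Iteration 1:
  f(2.400000) = -1.240000
  f'(2.400000) = 4.800000
  x_1 = 2.400000 - (-1.240000)/4.800000 = 2.658333
Iteration 2:
  f(2.658333) = 0.066736
  f'(2.658333) = 5.316667
  x_2 = 2.658333 - 0.066736/5.316667 = 2.645781
Iteration 3:
  f(2.645781) = 0.000158
  f'(2.645781) = 5.291562
  x_3 = 2.645781 - 0.000158/5.291562 = 2.645751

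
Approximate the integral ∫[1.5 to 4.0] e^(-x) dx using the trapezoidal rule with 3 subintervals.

f(x) = e^(-x)
a = 1.5, b = 4.0, n = 3
h = (b - a)/n = 0.833333

Trapezoidal rule: (h/2)[f(x₀) + 2f(x₁) + 2f(x₂) + ... + f(xₙ)]

x_0 = 1.5000, f(x_0) = 0.223130, coefficient = 1
x_1 = 2.3333, f(x_1) = 0.096972, coefficient = 2
x_2 = 3.1667, f(x_2) = 0.042144, coefficient = 2
x_3 = 4.0000, f(x_3) = 0.018316, coefficient = 1

I ≈ (0.833333/2) × 0.519677 = 0.216532
Exact value: 0.204815
Error: 0.011718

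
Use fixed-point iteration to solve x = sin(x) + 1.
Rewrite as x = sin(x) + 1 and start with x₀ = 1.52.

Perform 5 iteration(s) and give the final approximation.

Equation: x = sin(x) + 1
Fixed-point form: x = sin(x) + 1
x₀ = 1.52

x_1 = g(1.520000) = 1.998710
x_2 = g(1.998710) = 1.909833
x_3 = g(1.909833) = 1.943075
x_4 = g(1.943075) = 1.931501
x_5 = g(1.931501) = 1.935648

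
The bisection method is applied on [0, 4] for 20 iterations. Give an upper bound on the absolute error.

Bisection error bound: |error| ≤ (b-a)/2^n
|error| ≤ (4 - 0)/2^20 = 4/2^20
|error| ≤ 0.0000038147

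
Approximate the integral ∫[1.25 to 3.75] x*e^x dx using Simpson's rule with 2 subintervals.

f(x) = x*e^x
a = 1.25, b = 3.75, n = 2
h = (b - a)/n = 1.250000

Simpson's rule: (h/3)[f(x₀) + 4f(x₁) + 2f(x₂) + ... + f(xₙ)]

x_0 = 1.2500, f(x_0) = 4.362929, coefficient = 1
x_1 = 2.5000, f(x_1) = 30.456235, coefficient = 4
x_2 = 3.7500, f(x_2) = 159.454058, coefficient = 1

I ≈ (1.250000/3) × 285.641926 = 119.017469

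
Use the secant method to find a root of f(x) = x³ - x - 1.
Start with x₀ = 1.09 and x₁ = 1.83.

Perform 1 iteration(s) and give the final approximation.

f(x) = x³ - x - 1
x₀ = 1.09, x₁ = 1.83

Secant formula: x_{n+1} = x_n - f(x_n)(x_n - x_{n-1})/(f(x_n) - f(x_{n-1}))

Iteration 1:
  f(1.090000) = -0.794971
  f(1.830000) = 3.298487
  x_2 = 1.830000 - 3.298487×(1.830000 - 1.090000)/(3.298487 - (-0.794971))
       = 1.233712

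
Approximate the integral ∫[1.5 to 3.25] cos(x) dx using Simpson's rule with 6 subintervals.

f(x) = cos(x)
a = 1.5, b = 3.25, n = 6
h = (b - a)/n = 0.291667

Simpson's rule: (h/3)[f(x₀) + 4f(x₁) + 2f(x₂) + ... + f(xₙ)]

x_0 = 1.5000, f(x_0) = 0.070737, coefficient = 1
x_1 = 1.7917, f(x_1) = -0.219079, coefficient = 4
x_2 = 2.0833, f(x_2) = -0.490390, coefficient = 2
x_3 = 2.3750, f(x_3) = -0.720278, coefficient = 4
x_4 = 2.6667, f(x_4) = -0.889327, coefficient = 2
x_5 = 2.9583, f(x_5) = -0.983255, coefficient = 4
x_6 = 3.2500, f(x_6) = -0.994130, coefficient = 1

I ≈ (0.291667/3) × -11.373275 = -1.105735
Exact value: -1.105690
Error: 0.000045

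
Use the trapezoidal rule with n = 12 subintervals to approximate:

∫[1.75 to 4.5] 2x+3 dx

f(x) = 2x+3
a = 1.75, b = 4.5, n = 12
h = (b - a)/n = 0.229167

Trapezoidal rule: (h/2)[f(x₀) + 2f(x₁) + 2f(x₂) + ... + f(xₙ)]

x_0 = 1.7500, f(x_0) = 6.500000, coefficient = 1
x_1 = 1.9792, f(x_1) = 6.958333, coefficient = 2
x_2 = 2.2083, f(x_2) = 7.416667, coefficient = 2
x_3 = 2.4375, f(x_3) = 7.875000, coefficient = 2
x_4 = 2.6667, f(x_4) = 8.333333, coefficient = 2
x_5 = 2.8958, f(x_5) = 8.791667, coefficient = 2
x_6 = 3.1250, f(x_6) = 9.250000, coefficient = 2
x_7 = 3.3542, f(x_7) = 9.708333, coefficient = 2
x_8 = 3.5833, f(x_8) = 10.166667, coefficient = 2
x_9 = 3.8125, f(x_9) = 10.625000, coefficient = 2
x_10 = 4.0417, f(x_10) = 11.083333, coefficient = 2
x_11 = 4.2708, f(x_11) = 11.541667, coefficient = 2
x_12 = 4.5000, f(x_12) = 12.000000, coefficient = 1

I ≈ (0.229167/2) × 222.000000 = 25.437500
Exact value: 25.437500
Error: 0.000000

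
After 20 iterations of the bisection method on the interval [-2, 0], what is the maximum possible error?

Bisection error bound: |error| ≤ (b-a)/2^n
|error| ≤ (0 - (-2))/2^20 = 2/2^20
|error| ≤ 0.0000019073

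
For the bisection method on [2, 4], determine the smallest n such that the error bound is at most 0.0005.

We need (b-a)/2^n ≤ 0.0005
(4 - 2)/2^n ≤ 0.0005
2/2^n ≤ 0.0005
2^n ≥ 4000
n ≥ log₂(4000) = 11.97
n ≥ 12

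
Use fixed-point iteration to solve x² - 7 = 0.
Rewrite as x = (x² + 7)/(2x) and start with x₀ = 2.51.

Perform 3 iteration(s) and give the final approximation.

Equation: x² - 7 = 0
Fixed-point form: x = (x² + 7)/(2x)
x₀ = 2.51

x_1 = g(2.510000) = 2.649422
x_2 = g(2.649422) = 2.645754
x_3 = g(2.645754) = 2.645751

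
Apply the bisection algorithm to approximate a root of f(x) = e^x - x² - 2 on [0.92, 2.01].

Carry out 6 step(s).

f(x) = e^x - x² - 2
Initial interval: [0.92, 2.01]

Iteration 1:
  c_1 = (0.920000 + 2.010000)/2 = 1.465000
  f(c_1) = f(1.465000) = 0.181318
  f(a) × f(c) < 0, new interval: [0.920000, 1.465000]
Iteration 2:
  c_2 = (0.920000 + 1.465000)/2 = 1.192500
  f(c_2) = f(1.192500) = -0.126747
  f(a) × f(c) ≥ 0, new interval: [1.192500, 1.465000]
Iteration 3:
  c_3 = (1.192500 + 1.465000)/2 = 1.328750
  f(c_3) = f(1.328750) = 0.010743
  f(a) × f(c) < 0, new interval: [1.192500, 1.328750]
Iteration 4:
  c_4 = (1.192500 + 1.328750)/2 = 1.260625
  f(c_4) = f(1.260625) = -0.061550
  f(a) × f(c) ≥ 0, new interval: [1.260625, 1.328750]
Iteration 5:
  c_5 = (1.260625 + 1.328750)/2 = 1.294687
  f(c_5) = f(1.294687) = -0.026361
  f(a) × f(c) ≥ 0, new interval: [1.294687, 1.328750]
Iteration 6:
  c_6 = (1.294687 + 1.328750)/2 = 1.311719
  f(c_6) = f(1.311719) = -0.008057
  f(a) × f(c) ≥ 0, new interval: [1.311719, 1.328750]

After 6 iteration(s), the approximation is c_6 = 1.311719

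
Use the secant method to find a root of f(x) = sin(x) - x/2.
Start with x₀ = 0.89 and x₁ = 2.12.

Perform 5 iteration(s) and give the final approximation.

f(x) = sin(x) - x/2
x₀ = 0.89, x₁ = 2.12

Secant formula: x_{n+1} = x_n - f(x_n)(x_n - x_{n-1})/(f(x_n) - f(x_{n-1}))

Iteration 1:
  f(0.890000) = 0.332072
  f(2.120000) = -0.207060
  x_2 = 2.120000 - (-0.207060)×(2.120000 - 0.890000)/(-0.207060 - 0.332072)
       = 1.647604
Iteration 2:
  f(2.120000) = -0.207060
  f(1.647604) = 0.173249
  x_3 = 1.647604 - 0.173249×(1.647604 - 2.120000)/(0.173249 - (-0.207060))
       = 1.862804
Iteration 3:
  f(1.647604) = 0.173249
  f(1.862804) = 0.026266
  x_4 = 1.862804 - 0.026266×(1.862804 - 1.647604)/(0.026266 - 0.173249)
       = 1.901260
Iteration 4:
  f(1.862804) = 0.026266
  f(1.901260) = -0.004738
  x_5 = 1.901260 - (-0.004738)×(1.901260 - 1.862804)/(-0.004738 - 0.026266)
       = 1.895383
Iteration 5:
  f(1.901260) = -0.004738
  f(1.895383) = 0.000091
  x_6 = 1.895383 - 0.000091×(1.895383 - 1.901260)/(0.000091 - (-0.004738))
       = 1.895494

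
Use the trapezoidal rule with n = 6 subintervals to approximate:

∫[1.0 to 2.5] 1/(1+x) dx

f(x) = 1/(1+x)
a = 1.0, b = 2.5, n = 6
h = (b - a)/n = 0.250000

Trapezoidal rule: (h/2)[f(x₀) + 2f(x₁) + 2f(x₂) + ... + f(xₙ)]

x_0 = 1.0000, f(x_0) = 0.500000, coefficient = 1
x_1 = 1.2500, f(x_1) = 0.444444, coefficient = 2
x_2 = 1.5000, f(x_2) = 0.400000, coefficient = 2
x_3 = 1.7500, f(x_3) = 0.363636, coefficient = 2
x_4 = 2.0000, f(x_4) = 0.333333, coefficient = 2
x_5 = 2.2500, f(x_5) = 0.307692, coefficient = 2
x_6 = 2.5000, f(x_6) = 0.285714, coefficient = 1

I ≈ (0.250000/2) × 4.483927 = 0.560491
Exact value: 0.559616
Error: 0.000875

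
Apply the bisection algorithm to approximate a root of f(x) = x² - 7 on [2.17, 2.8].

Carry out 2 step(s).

f(x) = x² - 7
Initial interval: [2.17, 2.8]

Iteration 1:
  c_1 = (2.170000 + 2.800000)/2 = 2.485000
  f(c_1) = f(2.485000) = -0.824775
  f(a) × f(c) ≥ 0, new interval: [2.485000, 2.800000]
Iteration 2:
  c_2 = (2.485000 + 2.800000)/2 = 2.642500
  f(c_2) = f(2.642500) = -0.017194
  f(a) × f(c) ≥ 0, new interval: [2.642500, 2.800000]

After 2 iteration(s), the approximation is c_2 = 2.642500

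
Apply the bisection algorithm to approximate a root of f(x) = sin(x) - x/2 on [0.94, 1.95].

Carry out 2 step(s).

f(x) = sin(x) - x/2
Initial interval: [0.94, 1.95]

Iteration 1:
  c_1 = (0.940000 + 1.950000)/2 = 1.445000
  f(c_1) = f(1.445000) = 0.269598
  f(a) × f(c) ≥ 0, new interval: [1.445000, 1.950000]
Iteration 2:
  c_2 = (1.445000 + 1.950000)/2 = 1.697500
  f(c_2) = f(1.697500) = 0.143234
  f(a) × f(c) ≥ 0, new interval: [1.697500, 1.950000]

After 2 iteration(s), the approximation is c_2 = 1.697500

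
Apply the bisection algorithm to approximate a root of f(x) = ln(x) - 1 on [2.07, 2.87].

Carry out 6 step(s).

f(x) = ln(x) - 1
Initial interval: [2.07, 2.87]

Iteration 1:
  c_1 = (2.070000 + 2.870000)/2 = 2.470000
  f(c_1) = f(2.470000) = -0.095782
  f(a) × f(c) ≥ 0, new interval: [2.470000, 2.870000]
Iteration 2:
  c_2 = (2.470000 + 2.870000)/2 = 2.670000
  f(c_2) = f(2.670000) = -0.017922
  f(a) × f(c) ≥ 0, new interval: [2.670000, 2.870000]
Iteration 3:
  c_3 = (2.670000 + 2.870000)/2 = 2.770000
  f(c_3) = f(2.770000) = 0.018847
  f(a) × f(c) < 0, new interval: [2.670000, 2.770000]
Iteration 4:
  c_4 = (2.670000 + 2.770000)/2 = 2.720000
  f(c_4) = f(2.720000) = 0.000632
  f(a) × f(c) < 0, new interval: [2.670000, 2.720000]
Iteration 5:
  c_5 = (2.670000 + 2.720000)/2 = 2.695000
  f(c_5) = f(2.695000) = -0.008602
  f(a) × f(c) ≥ 0, new interval: [2.695000, 2.720000]
Iteration 6:
  c_6 = (2.695000 + 2.720000)/2 = 2.707500
  f(c_6) = f(2.707500) = -0.003974
  f(a) × f(c) ≥ 0, new interval: [2.707500, 2.720000]

After 6 iteration(s), the approximation is c_6 = 2.707500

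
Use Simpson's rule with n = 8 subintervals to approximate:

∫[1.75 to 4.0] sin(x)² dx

f(x) = sin(x)²
a = 1.75, b = 4.0, n = 8
h = (b - a)/n = 0.281250

Simpson's rule: (h/3)[f(x₀) + 4f(x₁) + 2f(x₂) + ... + f(xₙ)]

x_0 = 1.7500, f(x_0) = 0.968228, coefficient = 1
x_1 = 2.0312, f(x_1) = 0.802549, coefficient = 4
x_2 = 2.3125, f(x_2) = 0.543639, coefficient = 2
x_3 = 2.5938, f(x_3) = 0.271281, coefficient = 4
x_4 = 2.8750, f(x_4) = 0.069404, coefficient = 2
x_5 = 3.1562, f(x_5) = 0.000215, coefficient = 4
x_6 = 3.4375, f(x_6) = 0.085035, coefficient = 2
x_7 = 3.7188, f(x_7) = 0.297727, coefficient = 4
x_8 = 4.0000, f(x_8) = 0.572750, coefficient = 1

I ≈ (0.281250/3) × 8.424224 = 0.789771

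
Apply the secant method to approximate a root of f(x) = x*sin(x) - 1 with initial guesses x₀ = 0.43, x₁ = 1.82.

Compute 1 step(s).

f(x) = x*sin(x) - 1
x₀ = 0.43, x₁ = 1.82

Secant formula: x_{n+1} = x_n - f(x_n)(x_n - x_{n-1})/(f(x_n) - f(x_{n-1}))

Iteration 1:
  f(0.430000) = -0.820746
  f(1.820000) = 0.763779
  x_2 = 1.820000 - 0.763779×(1.820000 - 0.430000)/(0.763779 - (-0.820746))
       = 1.149987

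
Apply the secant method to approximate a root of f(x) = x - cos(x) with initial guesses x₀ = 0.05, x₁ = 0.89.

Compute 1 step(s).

f(x) = x - cos(x)
x₀ = 0.05, x₁ = 0.89

Secant formula: x_{n+1} = x_n - f(x_n)(x_n - x_{n-1})/(f(x_n) - f(x_{n-1}))

Iteration 1:
  f(0.050000) = -0.948750
  f(0.890000) = 0.260588
  x_2 = 0.890000 - 0.260588×(0.890000 - 0.050000)/(0.260588 - (-0.948750))
       = 0.708997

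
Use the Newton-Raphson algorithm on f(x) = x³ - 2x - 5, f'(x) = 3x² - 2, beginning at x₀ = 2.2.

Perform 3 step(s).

f(x) = x³ - 2x - 5
f'(x) = 3x² - 2
x₀ = 2.2

Newton-Raphson formula: x_{n+1} = x_n - f(x_n)/f'(x_n)

Iteration 1:
  f(2.200000) = 1.248000
  f'(2.200000) = 12.520000
  x_1 = 2.200000 - 1.248000/12.520000 = 2.100319
Iteration 2:
  f(2.100319) = 0.064589
  f'(2.100319) = 11.234026
  x_2 = 2.100319 - 0.064589/11.234026 = 2.094570
Iteration 3:
  f(2.094570) = 0.000208
  f'(2.094570) = 11.161672
  x_3 = 2.094570 - 0.000208/11.161672 = 2.094551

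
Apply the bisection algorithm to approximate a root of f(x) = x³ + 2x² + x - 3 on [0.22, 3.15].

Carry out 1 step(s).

f(x) = x³ + 2x² + x - 3
Initial interval: [0.22, 3.15]

Iteration 1:
  c_1 = (0.220000 + 3.150000)/2 = 1.685000
  f(c_1) = f(1.685000) = 9.147544
  f(a) × f(c) < 0, new interval: [0.220000, 1.685000]

After 1 iteration(s), the approximation is c_1 = 1.685000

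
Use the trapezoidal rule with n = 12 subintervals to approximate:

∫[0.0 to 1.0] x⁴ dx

f(x) = x⁴
a = 0.0, b = 1.0, n = 12
h = (b - a)/n = 0.083333

Trapezoidal rule: (h/2)[f(x₀) + 2f(x₁) + 2f(x₂) + ... + f(xₙ)]

x_0 = 0.0000, f(x_0) = 0.000000, coefficient = 1
x_1 = 0.0833, f(x_1) = 0.000048, coefficient = 2
x_2 = 0.1667, f(x_2) = 0.000772, coefficient = 2
x_3 = 0.2500, f(x_3) = 0.003906, coefficient = 2
x_4 = 0.3333, f(x_4) = 0.012346, coefficient = 2
x_5 = 0.4167, f(x_5) = 0.030141, coefficient = 2
x_6 = 0.5000, f(x_6) = 0.062500, coefficient = 2
x_7 = 0.5833, f(x_7) = 0.115789, coefficient = 2
x_8 = 0.6667, f(x_8) = 0.197531, coefficient = 2
x_9 = 0.7500, f(x_9) = 0.316406, coefficient = 2
x_10 = 0.8333, f(x_10) = 0.482253, coefficient = 2
x_11 = 0.9167, f(x_11) = 0.706067, coefficient = 2
x_12 = 1.0000, f(x_12) = 1.000000, coefficient = 1

I ≈ (0.083333/2) × 4.855517 = 0.202313
Exact value: 0.200000
Error: 0.002313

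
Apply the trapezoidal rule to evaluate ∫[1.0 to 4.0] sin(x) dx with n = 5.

f(x) = sin(x)
a = 1.0, b = 4.0, n = 5
h = (b - a)/n = 0.600000

Trapezoidal rule: (h/2)[f(x₀) + 2f(x₁) + 2f(x₂) + ... + f(xₙ)]

x_0 = 1.0000, f(x_0) = 0.841471, coefficient = 1
x_1 = 1.6000, f(x_1) = 0.999574, coefficient = 2
x_2 = 2.2000, f(x_2) = 0.808496, coefficient = 2
x_3 = 2.8000, f(x_3) = 0.334988, coefficient = 2
x_4 = 3.4000, f(x_4) = -0.255541, coefficient = 2
x_5 = 4.0000, f(x_5) = -0.756802, coefficient = 1

I ≈ (0.600000/2) × 3.859703 = 1.157911
Exact value: 1.193946
Error: 0.036035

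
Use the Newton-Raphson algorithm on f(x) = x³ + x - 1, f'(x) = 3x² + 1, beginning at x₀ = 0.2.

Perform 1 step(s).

f(x) = x³ + x - 1
f'(x) = 3x² + 1
x₀ = 0.2

Newton-Raphson formula: x_{n+1} = x_n - f(x_n)/f'(x_n)

Iteration 1:
  f(0.200000) = -0.792000
  f'(0.200000) = 1.120000
  x_1 = 0.200000 - (-0.792000)/1.120000 = 0.907143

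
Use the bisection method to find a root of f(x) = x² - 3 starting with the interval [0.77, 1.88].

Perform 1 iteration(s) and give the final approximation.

f(x) = x² - 3
Initial interval: [0.77, 1.88]

Iteration 1:
  c_1 = (0.770000 + 1.880000)/2 = 1.325000
  f(c_1) = f(1.325000) = -1.244375
  f(a) × f(c) ≥ 0, new interval: [1.325000, 1.880000]

After 1 iteration(s), the approximation is c_1 = 1.325000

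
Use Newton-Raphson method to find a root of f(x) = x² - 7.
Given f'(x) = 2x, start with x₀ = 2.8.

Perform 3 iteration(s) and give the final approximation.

f(x) = x² - 7
f'(x) = 2x
x₀ = 2.8

Newton-Raphson formula: x_{n+1} = x_n - f(x_n)/f'(x_n)

Iteration 1:
  f(2.800000) = 0.840000
  f'(2.800000) = 5.600000
  x_1 = 2.800000 - 0.840000/5.600000 = 2.650000
Iteration 2:
  f(2.650000) = 0.022500
  f'(2.650000) = 5.300000
  x_2 = 2.650000 - 0.022500/5.300000 = 2.645755
Iteration 3:
  f(2.645755) = 0.000018
  f'(2.645755) = 5.291509
  x_3 = 2.645755 - 0.000018/5.291509 = 2.645751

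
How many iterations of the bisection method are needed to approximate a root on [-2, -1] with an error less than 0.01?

We need (b-a)/2^n ≤ 0.01
(-1 - (-2))/2^n ≤ 0.01
1/2^n ≤ 0.01
2^n ≥ 100
n ≥ log₂(100) = 6.64
n ≥ 7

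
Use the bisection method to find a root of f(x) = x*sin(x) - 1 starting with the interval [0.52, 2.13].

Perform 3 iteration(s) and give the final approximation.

f(x) = x*sin(x) - 1
Initial interval: [0.52, 2.13]

Iteration 1:
  c_1 = (0.520000 + 2.130000)/2 = 1.325000
  f(c_1) = f(1.325000) = 0.285176
  f(a) × f(c) < 0, new interval: [0.520000, 1.325000]
Iteration 2:
  c_2 = (0.520000 + 1.325000)/2 = 0.922500
  f(c_2) = f(0.922500) = -0.264663
  f(a) × f(c) ≥ 0, new interval: [0.922500, 1.325000]
Iteration 3:
  c_3 = (0.922500 + 1.325000)/2 = 1.123750
  f(c_3) = f(1.123750) = 0.013317
  f(a) × f(c) < 0, new interval: [0.922500, 1.123750]

After 3 iteration(s), the approximation is c_3 = 1.123750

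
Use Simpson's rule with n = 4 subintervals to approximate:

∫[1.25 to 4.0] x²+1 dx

f(x) = x²+1
a = 1.25, b = 4.0, n = 4
h = (b - a)/n = 0.687500

Simpson's rule: (h/3)[f(x₀) + 4f(x₁) + 2f(x₂) + ... + f(xₙ)]

x_0 = 1.2500, f(x_0) = 2.562500, coefficient = 1
x_1 = 1.9375, f(x_1) = 4.753906, coefficient = 4
x_2 = 2.6250, f(x_2) = 7.890625, coefficient = 2
x_3 = 3.3125, f(x_3) = 11.972656, coefficient = 4
x_4 = 4.0000, f(x_4) = 17.000000, coefficient = 1

I ≈ (0.687500/3) × 102.250000 = 23.432292
Exact value: 23.432292
Error: 0.000000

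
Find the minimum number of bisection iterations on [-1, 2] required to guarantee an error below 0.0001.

We need (b-a)/2^n ≤ 0.0001
(2 - (-1))/2^n ≤ 0.0001
3/2^n ≤ 0.0001
2^n ≥ 30000
n ≥ log₂(30000) = 14.87
n ≥ 15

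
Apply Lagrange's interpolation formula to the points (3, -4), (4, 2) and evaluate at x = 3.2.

Lagrange interpolation formula:
P(x) = Σ yᵢ × Lᵢ(x)
where Lᵢ(x) = Π_{j≠i} (x - xⱼ)/(xᵢ - xⱼ)

L_0(3.2) = (3.2 - 4)/(3 - 4) = 0.800000
L_1(3.2) = (3.2 - 3)/(4 - 3) = 0.200000

P(3.2) = (-4)×L_0(3.2) + 2×L_1(3.2)
P(3.2) = -2.800000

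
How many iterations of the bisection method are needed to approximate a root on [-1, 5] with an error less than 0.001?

We need (b-a)/2^n ≤ 0.001
(5 - (-1))/2^n ≤ 0.001
6/2^n ≤ 0.001
2^n ≥ 6000
n ≥ log₂(6000) = 12.55
n ≥ 13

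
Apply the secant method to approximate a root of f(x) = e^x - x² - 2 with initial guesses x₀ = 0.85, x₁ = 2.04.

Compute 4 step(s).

f(x) = e^x - x² - 2
x₀ = 0.85, x₁ = 2.04

Secant formula: x_{n+1} = x_n - f(x_n)(x_n - x_{n-1})/(f(x_n) - f(x_{n-1}))

Iteration 1:
  f(0.850000) = -0.382853
  f(2.040000) = 1.529009
  x_2 = 2.040000 - 1.529009×(2.040000 - 0.850000)/(1.529009 - (-0.382853))
       = 1.088299
Iteration 2:
  f(2.040000) = 1.529009
  f(1.088299) = -0.215175
  x_3 = 1.088299 - (-0.215175)×(1.088299 - 2.040000)/(-0.215175 - 1.529009)
       = 1.205708
Iteration 3:
  f(1.088299) = -0.215175
  f(1.205708) = -0.114609
  x_4 = 1.205708 - (-0.114609)×(1.205708 - 1.088299)/(-0.114609 - (-0.215175))
       = 1.339512
Iteration 4:
  f(1.205708) = -0.114609
  f(1.339512) = 0.022888
  x_5 = 1.339512 - 0.022888×(1.339512 - 1.205708)/(0.022888 - (-0.114609))
       = 1.317239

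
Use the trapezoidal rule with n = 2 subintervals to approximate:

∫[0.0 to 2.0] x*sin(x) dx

f(x) = x*sin(x)
a = 0.0, b = 2.0, n = 2
h = (b - a)/n = 1.000000

Trapezoidal rule: (h/2)[f(x₀) + 2f(x₁) + 2f(x₂) + ... + f(xₙ)]

x_0 = 0.0000, f(x_0) = 0.000000, coefficient = 1
x_1 = 1.0000, f(x_1) = 0.841471, coefficient = 2
x_2 = 2.0000, f(x_2) = 1.818595, coefficient = 1

I ≈ (1.000000/2) × 3.501537 = 1.750768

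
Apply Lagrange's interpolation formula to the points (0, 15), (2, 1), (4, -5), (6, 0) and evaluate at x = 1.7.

Lagrange interpolation formula:
P(x) = Σ yᵢ × Lᵢ(x)
where Lᵢ(x) = Π_{j≠i} (x - xⱼ)/(xᵢ - xⱼ)

L_0(1.7) = (1.7 - 2)/(0 - 2) × (1.7 - 4)/(0 - 4) × (1.7 - 6)/(0 - 6) = 0.061813
L_1(1.7) = (1.7 - 0)/(2 - 0) × (1.7 - 4)/(2 - 4) × (1.7 - 6)/(2 - 6) = 1.050812
L_2(1.7) = (1.7 - 0)/(4 - 0) × (1.7 - 2)/(4 - 2) × (1.7 - 6)/(4 - 6) = -0.137063
L_3(1.7) = (1.7 - 0)/(6 - 0) × (1.7 - 2)/(6 - 2) × (1.7 - 4)/(6 - 4) = 0.024438

P(1.7) = 15×L_0(1.7) + 1×L_1(1.7) + (-5)×L_2(1.7) + 0×L_3(1.7)
P(1.7) = 2.663312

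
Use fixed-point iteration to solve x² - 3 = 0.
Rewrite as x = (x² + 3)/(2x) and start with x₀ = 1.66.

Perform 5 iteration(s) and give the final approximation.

Equation: x² - 3 = 0
Fixed-point form: x = (x² + 3)/(2x)
x₀ = 1.66

x_1 = g(1.660000) = 1.733614
x_2 = g(1.733614) = 1.732052
x_3 = g(1.732052) = 1.732051
x_4 = g(1.732051) = 1.732051
x_5 = g(1.732051) = 1.732051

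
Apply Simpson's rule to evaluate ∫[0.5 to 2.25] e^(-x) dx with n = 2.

f(x) = e^(-x)
a = 0.5, b = 2.25, n = 2
h = (b - a)/n = 0.875000

Simpson's rule: (h/3)[f(x₀) + 4f(x₁) + 2f(x₂) + ... + f(xₙ)]

x_0 = 0.5000, f(x_0) = 0.606531, coefficient = 1
x_1 = 1.3750, f(x_1) = 0.252840, coefficient = 4
x_2 = 2.2500, f(x_2) = 0.105399, coefficient = 1

I ≈ (0.875000/3) × 1.723288 = 0.502626
Exact value: 0.501131
Error: 0.001494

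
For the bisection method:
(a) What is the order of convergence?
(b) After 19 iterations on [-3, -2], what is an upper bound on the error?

(a) Bisection has linear (order 1) convergence; the error is halved each step.

(b) Error bound = (b-a)/2^n = (-2 - (-3))/2^{19}
    = 1/2^{19}

(a) 1 (linear); (b) error ≤ 1.91e-06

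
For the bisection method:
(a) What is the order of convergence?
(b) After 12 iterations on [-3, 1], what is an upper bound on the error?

(a) Bisection has linear (order 1) convergence; the error is halved each step.

(b) Error bound = (b-a)/2^n = (1 - (-3))/2^{12}
    = 4/2^{12}

(a) 1 (linear); (b) error ≤ 9.77e-04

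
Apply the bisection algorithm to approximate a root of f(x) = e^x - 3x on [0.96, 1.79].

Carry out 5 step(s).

f(x) = e^x - 3x
Initial interval: [0.96, 1.79]

Iteration 1:
  c_1 = (0.960000 + 1.790000)/2 = 1.375000
  f(c_1) = f(1.375000) = -0.169923
  f(a) × f(c) ≥ 0, new interval: [1.375000, 1.790000]
Iteration 2:
  c_2 = (1.375000 + 1.790000)/2 = 1.582500
  f(c_2) = f(1.582500) = 0.119608
  f(a) × f(c) < 0, new interval: [1.375000, 1.582500]
Iteration 3:
  c_3 = (1.375000 + 1.582500)/2 = 1.478750
  f(c_3) = f(1.478750) = -0.048792
  f(a) × f(c) ≥ 0, new interval: [1.478750, 1.582500]
Iteration 4:
  c_4 = (1.478750 + 1.582500)/2 = 1.530625
  f(c_4) = f(1.530625) = 0.029189
  f(a) × f(c) < 0, new interval: [1.478750, 1.530625]
Iteration 5:
  c_5 = (1.478750 + 1.530625)/2 = 1.504688
  f(c_5) = f(1.504688) = -0.011316
  f(a) × f(c) ≥ 0, new interval: [1.504688, 1.530625]

After 5 iteration(s), the approximation is c_5 = 1.504688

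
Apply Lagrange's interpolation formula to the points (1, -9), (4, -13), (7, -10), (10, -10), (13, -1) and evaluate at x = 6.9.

Lagrange interpolation formula:
P(x) = Σ yᵢ × Lᵢ(x)
where Lᵢ(x) = Π_{j≠i} (x - xⱼ)/(xᵢ - xⱼ)

L_0(6.9) = (6.9 - 4)/(1 - 4) × (6.9 - 7)/(1 - 7) × (6.9 - 10)/(1 - 10) × (6.9 - 13)/(1 - 13) = -0.002821
L_1(6.9) = (6.9 - 1)/(4 - 1) × (6.9 - 7)/(4 - 7) × (6.9 - 10)/(4 - 10) × (6.9 - 13)/(4 - 13) = 0.022957
L_2(6.9) = (6.9 - 1)/(7 - 1) × (6.9 - 4)/(7 - 4) × (6.9 - 10)/(7 - 10) × (6.9 - 13)/(7 - 13) = 0.998611
L_3(6.9) = (6.9 - 1)/(10 - 1) × (6.9 - 4)/(10 - 4) × (6.9 - 7)/(10 - 7) × (6.9 - 13)/(10 - 13) = -0.021476
L_4(6.9) = (6.9 - 1)/(13 - 1) × (6.9 - 4)/(13 - 4) × (6.9 - 7)/(13 - 7) × (6.9 - 10)/(13 - 10) = 0.002728

P(6.9) = (-9)×L_0(6.9) + (-13)×L_1(6.9) + (-10)×L_2(6.9) + (-10)×L_3(6.9) + (-1)×L_4(6.9)
P(6.9) = -10.047135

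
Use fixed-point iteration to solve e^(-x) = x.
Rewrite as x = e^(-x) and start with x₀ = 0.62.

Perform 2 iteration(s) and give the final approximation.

Equation: e^(-x) = x
Fixed-point form: x = e^(-x)
x₀ = 0.62

x_1 = g(0.620000) = 0.537944
x_2 = g(0.537944) = 0.583947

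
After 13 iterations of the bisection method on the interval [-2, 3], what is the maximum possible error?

Bisection error bound: |error| ≤ (b-a)/2^n
|error| ≤ (3 - (-2))/2^13 = 5/2^13
|error| ≤ 0.0006103516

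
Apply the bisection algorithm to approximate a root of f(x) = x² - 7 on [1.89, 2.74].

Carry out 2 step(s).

f(x) = x² - 7
Initial interval: [1.89, 2.74]

Iteration 1:
  c_1 = (1.890000 + 2.740000)/2 = 2.315000
  f(c_1) = f(2.315000) = -1.640775
  f(a) × f(c) ≥ 0, new interval: [2.315000, 2.740000]
Iteration 2:
  c_2 = (2.315000 + 2.740000)/2 = 2.527500
  f(c_2) = f(2.527500) = -0.611744
  f(a) × f(c) ≥ 0, new interval: [2.527500, 2.740000]

After 2 iteration(s), the approximation is c_2 = 2.527500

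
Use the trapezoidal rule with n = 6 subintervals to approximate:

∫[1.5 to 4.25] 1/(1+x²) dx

f(x) = 1/(1+x²)
a = 1.5, b = 4.25, n = 6
h = (b - a)/n = 0.458333

Trapezoidal rule: (h/2)[f(x₀) + 2f(x₁) + 2f(x₂) + ... + f(xₙ)]

x_0 = 1.5000, f(x_0) = 0.307692, coefficient = 1
x_1 = 1.9583, f(x_1) = 0.206822, coefficient = 2
x_2 = 2.4167, f(x_2) = 0.146193, coefficient = 2
x_3 = 2.8750, f(x_3) = 0.107926, coefficient = 2
x_4 = 3.3333, f(x_4) = 0.082569, coefficient = 2
x_5 = 3.7917, f(x_5) = 0.065033, coefficient = 2
x_6 = 4.2500, f(x_6) = 0.052459, coefficient = 1

I ≈ (0.458333/2) × 1.577237 = 0.361450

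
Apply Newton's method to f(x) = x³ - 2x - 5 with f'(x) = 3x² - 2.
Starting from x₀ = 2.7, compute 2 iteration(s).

f(x) = x³ - 2x - 5
f'(x) = 3x² - 2
x₀ = 2.7

Newton-Raphson formula: x_{n+1} = x_n - f(x_n)/f'(x_n)

Iteration 1:
  f(2.700000) = 9.283000
  f'(2.700000) = 19.870000
  x_1 = 2.700000 - 9.283000/19.870000 = 2.232813
Iteration 2:
  f(2.232813) = 1.665964
  f'(2.232813) = 12.956366
  x_2 = 2.232813 - 1.665964/12.956366 = 2.104231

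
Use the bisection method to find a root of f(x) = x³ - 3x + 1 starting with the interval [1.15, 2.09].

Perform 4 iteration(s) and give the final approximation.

f(x) = x³ - 3x + 1
Initial interval: [1.15, 2.09]

Iteration 1:
  c_1 = (1.150000 + 2.090000)/2 = 1.620000
  f(c_1) = f(1.620000) = 0.391528
  f(a) × f(c) < 0, new interval: [1.150000, 1.620000]
Iteration 2:
  c_2 = (1.150000 + 1.620000)/2 = 1.385000
  f(c_2) = f(1.385000) = -0.498258
  f(a) × f(c) ≥ 0, new interval: [1.385000, 1.620000]
Iteration 3:
  c_3 = (1.385000 + 1.620000)/2 = 1.502500
  f(c_3) = f(1.502500) = -0.115597
  f(a) × f(c) ≥ 0, new interval: [1.502500, 1.620000]
Iteration 4:
  c_4 = (1.502500 + 1.620000)/2 = 1.561250
  f(c_4) = f(1.561250) = 0.121799
  f(a) × f(c) < 0, new interval: [1.502500, 1.561250]

After 4 iteration(s), the approximation is c_4 = 1.561250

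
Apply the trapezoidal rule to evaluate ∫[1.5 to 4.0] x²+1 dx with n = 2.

f(x) = x²+1
a = 1.5, b = 4.0, n = 2
h = (b - a)/n = 1.250000

Trapezoidal rule: (h/2)[f(x₀) + 2f(x₁) + 2f(x₂) + ... + f(xₙ)]

x_0 = 1.5000, f(x_0) = 3.250000, coefficient = 1
x_1 = 2.7500, f(x_1) = 8.562500, coefficient = 2
x_2 = 4.0000, f(x_2) = 17.000000, coefficient = 1

I ≈ (1.250000/2) × 37.375000 = 23.359375
Exact value: 22.708333
Error: 0.651042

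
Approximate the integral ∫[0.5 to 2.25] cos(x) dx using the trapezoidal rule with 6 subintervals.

f(x) = cos(x)
a = 0.5, b = 2.25, n = 6
h = (b - a)/n = 0.291667

Trapezoidal rule: (h/2)[f(x₀) + 2f(x₁) + 2f(x₂) + ... + f(xₙ)]

x_0 = 0.5000, f(x_0) = 0.877583, coefficient = 1
x_1 = 0.7917, f(x_1) = 0.702660, coefficient = 2
x_2 = 1.0833, f(x_2) = 0.468386, coefficient = 2
x_3 = 1.3750, f(x_3) = 0.194548, coefficient = 2
x_4 = 1.6667, f(x_4) = -0.095724, coefficient = 2
x_5 = 1.9583, f(x_5) = -0.377909, coefficient = 2
x_6 = 2.2500, f(x_6) = -0.628174, coefficient = 1

I ≈ (0.291667/2) × 2.033331 = 0.296528
Exact value: 0.298648
Error: 0.002120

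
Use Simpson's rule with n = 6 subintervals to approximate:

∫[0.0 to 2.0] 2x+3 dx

f(x) = 2x+3
a = 0.0, b = 2.0, n = 6
h = (b - a)/n = 0.333333

Simpson's rule: (h/3)[f(x₀) + 4f(x₁) + 2f(x₂) + ... + f(xₙ)]

x_0 = 0.0000, f(x_0) = 3.000000, coefficient = 1
x_1 = 0.3333, f(x_1) = 3.666667, coefficient = 4
x_2 = 0.6667, f(x_2) = 4.333333, coefficient = 2
x_3 = 1.0000, f(x_3) = 5.000000, coefficient = 4
x_4 = 1.3333, f(x_4) = 5.666667, coefficient = 2
x_5 = 1.6667, f(x_5) = 6.333333, coefficient = 4
x_6 = 2.0000, f(x_6) = 7.000000, coefficient = 1

I ≈ (0.333333/3) × 90.000000 = 10.000000
Exact value: 10.000000
Error: 0.000000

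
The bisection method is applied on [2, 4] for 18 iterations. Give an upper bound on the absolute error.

Bisection error bound: |error| ≤ (b-a)/2^n
|error| ≤ (4 - 2)/2^18 = 2/2^18
|error| ≤ 0.0000076294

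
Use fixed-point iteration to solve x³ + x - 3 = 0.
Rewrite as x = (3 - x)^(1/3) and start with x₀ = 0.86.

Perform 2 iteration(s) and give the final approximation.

Equation: x³ + x - 3 = 0
Fixed-point form: x = (3 - x)^(1/3)
x₀ = 0.86

x_1 = g(0.860000) = 1.288659
x_2 = g(1.288659) = 1.196131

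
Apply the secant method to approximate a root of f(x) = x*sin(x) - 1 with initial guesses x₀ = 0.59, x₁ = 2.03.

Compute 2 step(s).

f(x) = x*sin(x) - 1
x₀ = 0.59, x₁ = 2.03

Secant formula: x_{n+1} = x_n - f(x_n)(x_n - x_{n-1})/(f(x_n) - f(x_{n-1}))

Iteration 1:
  f(0.590000) = -0.671747
  f(2.030000) = 0.819704
  x_2 = 2.030000 - 0.819704×(2.030000 - 0.590000)/(0.819704 - (-0.671747))
       = 1.238574
Iteration 2:
  f(2.030000) = 0.819704
  f(1.238574) = 0.170848
  x_3 = 1.238574 - 0.170848×(1.238574 - 2.030000)/(0.170848 - 0.819704)
       = 1.030186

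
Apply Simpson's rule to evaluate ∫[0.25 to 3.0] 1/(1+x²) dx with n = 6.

f(x) = 1/(1+x²)
a = 0.25, b = 3.0, n = 6
h = (b - a)/n = 0.458333

Simpson's rule: (h/3)[f(x₀) + 4f(x₁) + 2f(x₂) + ... + f(xₙ)]

x_0 = 0.2500, f(x_0) = 0.941176, coefficient = 1
x_1 = 0.7083, f(x_1) = 0.665896, coefficient = 4
x_2 = 1.1667, f(x_2) = 0.423529, coefficient = 2
x_3 = 1.6250, f(x_3) = 0.274678, coefficient = 4
x_4 = 2.0833, f(x_4) = 0.187256, coefficient = 2
x_5 = 2.5417, f(x_5) = 0.134047, coefficient = 4
x_6 = 3.0000, f(x_6) = 0.100000, coefficient = 1

I ≈ (0.458333/3) × 6.561232 = 1.002410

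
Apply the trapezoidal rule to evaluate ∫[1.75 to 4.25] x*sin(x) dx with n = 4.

f(x) = x*sin(x)
a = 1.75, b = 4.25, n = 4
h = (b - a)/n = 0.625000

Trapezoidal rule: (h/2)[f(x₀) + 2f(x₁) + 2f(x₂) + ... + f(xₙ)]

x_0 = 1.7500, f(x_0) = 1.721975, coefficient = 1
x_1 = 2.3750, f(x_1) = 1.647502, coefficient = 2
x_2 = 3.0000, f(x_2) = 0.423360, coefficient = 2
x_3 = 3.6250, f(x_3) = -1.684896, coefficient = 2
x_4 = 4.2500, f(x_4) = -3.803705, coefficient = 1

I ≈ (0.625000/2) × -1.309797 = -0.409311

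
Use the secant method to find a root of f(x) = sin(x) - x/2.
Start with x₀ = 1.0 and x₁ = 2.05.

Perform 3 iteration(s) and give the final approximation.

f(x) = sin(x) - x/2
x₀ = 1.0, x₁ = 2.05

Secant formula: x_{n+1} = x_n - f(x_n)(x_n - x_{n-1})/(f(x_n) - f(x_{n-1}))

Iteration 1:
  f(1.000000) = 0.341471
  f(2.050000) = -0.137638
  x_2 = 2.050000 - (-0.137638)×(2.050000 - 1.000000)/(-0.137638 - 0.341471)
       = 1.748358
Iteration 2:
  f(2.050000) = -0.137638
  f(1.748358) = 0.110099
  x_3 = 1.748358 - 0.110099×(1.748358 - 2.050000)/(0.110099 - (-0.137638))
       = 1.882413
Iteration 3:
  f(1.748358) = 0.110099
  f(1.882413) = 0.010633
  x_4 = 1.882413 - 0.010633×(1.882413 - 1.748358)/(0.010633 - 0.110099)
       = 1.896743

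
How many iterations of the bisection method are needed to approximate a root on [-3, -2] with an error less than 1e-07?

We need (b-a)/2^n ≤ 1e-07
(-2 - (-3))/2^n ≤ 1e-07
1/2^n ≤ 1e-07
2^n ≥ 10000000
n ≥ log₂(10000000) = 23.25
n ≥ 24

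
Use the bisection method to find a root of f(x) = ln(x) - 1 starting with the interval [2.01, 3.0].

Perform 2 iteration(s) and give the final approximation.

f(x) = ln(x) - 1
Initial interval: [2.01, 3.0]

Iteration 1:
  c_1 = (2.010000 + 3.000000)/2 = 2.505000
  f(c_1) = f(2.505000) = -0.081711
  f(a) × f(c) ≥ 0, new interval: [2.505000, 3.000000]
Iteration 2:
  c_2 = (2.505000 + 3.000000)/2 = 2.752500
  f(c_2) = f(2.752500) = 0.012510
  f(a) × f(c) < 0, new interval: [2.505000, 2.752500]

After 2 iteration(s), the approximation is c_2 = 2.752500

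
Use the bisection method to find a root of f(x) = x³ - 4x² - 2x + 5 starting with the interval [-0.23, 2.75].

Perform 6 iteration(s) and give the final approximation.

f(x) = x³ - 4x² - 2x + 5
Initial interval: [-0.23, 2.75]

Iteration 1:
  c_1 = (-0.230000 + 2.750000)/2 = 1.260000
  f(c_1) = f(1.260000) = -1.870024
  f(a) × f(c) < 0, new interval: [-0.230000, 1.260000]
Iteration 2:
  c_2 = (-0.230000 + 1.260000)/2 = 0.515000
  f(c_2) = f(0.515000) = 3.045691
  f(a) × f(c) ≥ 0, new interval: [0.515000, 1.260000]
Iteration 3:
  c_3 = (0.515000 + 1.260000)/2 = 0.887500
  f(c_3) = f(0.887500) = 0.773420
  f(a) × f(c) ≥ 0, new interval: [0.887500, 1.260000]
Iteration 4:
  c_4 = (0.887500 + 1.260000)/2 = 1.073750
  f(c_4) = f(1.073750) = -0.521288
  f(a) × f(c) < 0, new interval: [0.887500, 1.073750]
Iteration 5:
  c_5 = (0.887500 + 1.073750)/2 = 0.980625
  f(c_5) = f(0.980625) = 0.135242
  f(a) × f(c) ≥ 0, new interval: [0.980625, 1.073750]
Iteration 6:
  c_6 = (0.980625 + 1.073750)/2 = 1.027187
  f(c_6) = f(1.027187) = -0.191032
  f(a) × f(c) < 0, new interval: [0.980625, 1.027187]

After 6 iteration(s), the approximation is c_6 = 1.027187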